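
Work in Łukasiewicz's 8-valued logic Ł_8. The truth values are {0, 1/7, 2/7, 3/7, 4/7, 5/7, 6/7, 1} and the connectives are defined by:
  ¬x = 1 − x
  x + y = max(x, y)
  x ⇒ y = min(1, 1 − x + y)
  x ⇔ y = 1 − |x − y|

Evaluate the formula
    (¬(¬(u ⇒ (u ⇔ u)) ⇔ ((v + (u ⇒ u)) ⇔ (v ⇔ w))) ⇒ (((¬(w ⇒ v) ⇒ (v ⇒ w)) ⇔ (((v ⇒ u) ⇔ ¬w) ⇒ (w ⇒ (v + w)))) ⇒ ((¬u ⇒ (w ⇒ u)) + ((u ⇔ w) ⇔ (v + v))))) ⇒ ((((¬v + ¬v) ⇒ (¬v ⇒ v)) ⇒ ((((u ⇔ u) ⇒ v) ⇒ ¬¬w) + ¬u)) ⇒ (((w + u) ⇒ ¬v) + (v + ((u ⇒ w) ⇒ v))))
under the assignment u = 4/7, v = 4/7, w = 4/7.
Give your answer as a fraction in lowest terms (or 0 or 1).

6/7

u ⇔ u = 4/7 ⇔ 4/7 = 1
u ⇒ (u ⇔ u) = 4/7 ⇒ 1 = 1
¬(u ⇒ (u ⇔ u)) = ¬1 = 0
u ⇒ u = 4/7 ⇒ 4/7 = 1
v + (u ⇒ u) = 4/7 + 1 = 1
v ⇔ w = 4/7 ⇔ 4/7 = 1
(v + (u ⇒ u)) ⇔ (v ⇔ w) = 1 ⇔ 1 = 1
¬(u ⇒ (u ⇔ u)) ⇔ ((v + (u ⇒ u)) ⇔ (v ⇔ w)) = 0 ⇔ 1 = 0
¬(¬(u ⇒ (u ⇔ u)) ⇔ ((v + (u ⇒ u)) ⇔ (v ⇔ w))) = ¬0 = 1
w ⇒ v = 4/7 ⇒ 4/7 = 1
¬(w ⇒ v) = ¬1 = 0
v ⇒ w = 4/7 ⇒ 4/7 = 1
¬(w ⇒ v) ⇒ (v ⇒ w) = 0 ⇒ 1 = 1
v ⇒ u = 4/7 ⇒ 4/7 = 1
¬w = ¬4/7 = 3/7
(v ⇒ u) ⇔ ¬w = 1 ⇔ 3/7 = 3/7
v + w = 4/7 + 4/7 = 4/7
w ⇒ (v + w) = 4/7 ⇒ 4/7 = 1
((v ⇒ u) ⇔ ¬w) ⇒ (w ⇒ (v + w)) = 3/7 ⇒ 1 = 1
(¬(w ⇒ v) ⇒ (v ⇒ w)) ⇔ (((v ⇒ u) ⇔ ¬w) ⇒ (w ⇒ (v + w))) = 1 ⇔ 1 = 1
¬u = ¬4/7 = 3/7
w ⇒ u = 4/7 ⇒ 4/7 = 1
¬u ⇒ (w ⇒ u) = 3/7 ⇒ 1 = 1
u ⇔ w = 4/7 ⇔ 4/7 = 1
v + v = 4/7 + 4/7 = 4/7
(u ⇔ w) ⇔ (v + v) = 1 ⇔ 4/7 = 4/7
(¬u ⇒ (w ⇒ u)) + ((u ⇔ w) ⇔ (v + v)) = 1 + 4/7 = 1
((¬(w ⇒ v) ⇒ (v ⇒ w)) ⇔ (((v ⇒ u) ⇔ ¬w) ⇒ (w ⇒ (v + w)))) ⇒ ((¬u ⇒ (w ⇒ u)) + ((u ⇔ w) ⇔ (v + v))) = 1 ⇒ 1 = 1
¬(¬(u ⇒ (u ⇔ u)) ⇔ ((v + (u ⇒ u)) ⇔ (v ⇔ w))) ⇒ (((¬(w ⇒ v) ⇒ (v ⇒ w)) ⇔ (((v ⇒ u) ⇔ ¬w) ⇒ (w ⇒ (v + w)))) ⇒ ((¬u ⇒ (w ⇒ u)) + ((u ⇔ w) ⇔ (v + v)))) = 1 ⇒ 1 = 1
¬v = ¬4/7 = 3/7
¬v = ¬4/7 = 3/7
¬v + ¬v = 3/7 + 3/7 = 3/7
¬v = ¬4/7 = 3/7
¬v ⇒ v = 3/7 ⇒ 4/7 = 1
(¬v + ¬v) ⇒ (¬v ⇒ v) = 3/7 ⇒ 1 = 1
u ⇔ u = 4/7 ⇔ 4/7 = 1
(u ⇔ u) ⇒ v = 1 ⇒ 4/7 = 4/7
¬w = ¬4/7 = 3/7
¬¬w = ¬3/7 = 4/7
((u ⇔ u) ⇒ v) ⇒ ¬¬w = 4/7 ⇒ 4/7 = 1
¬u = ¬4/7 = 3/7
(((u ⇔ u) ⇒ v) ⇒ ¬¬w) + ¬u = 1 + 3/7 = 1
((¬v + ¬v) ⇒ (¬v ⇒ v)) ⇒ ((((u ⇔ u) ⇒ v) ⇒ ¬¬w) + ¬u) = 1 ⇒ 1 = 1
w + u = 4/7 + 4/7 = 4/7
¬v = ¬4/7 = 3/7
(w + u) ⇒ ¬v = 4/7 ⇒ 3/7 = 6/7
u ⇒ w = 4/7 ⇒ 4/7 = 1
(u ⇒ w) ⇒ v = 1 ⇒ 4/7 = 4/7
v + ((u ⇒ w) ⇒ v) = 4/7 + 4/7 = 4/7
((w + u) ⇒ ¬v) + (v + ((u ⇒ w) ⇒ v)) = 6/7 + 4/7 = 6/7
(((¬v + ¬v) ⇒ (¬v ⇒ v)) ⇒ ((((u ⇔ u) ⇒ v) ⇒ ¬¬w) + ¬u)) ⇒ (((w + u) ⇒ ¬v) + (v + ((u ⇒ w) ⇒ v))) = 1 ⇒ 6/7 = 6/7
(¬(¬(u ⇒ (u ⇔ u)) ⇔ ((v + (u ⇒ u)) ⇔ (v ⇔ w))) ⇒ (((¬(w ⇒ v) ⇒ (v ⇒ w)) ⇔ (((v ⇒ u) ⇔ ¬w) ⇒ (w ⇒ (v + w)))) ⇒ ((¬u ⇒ (w ⇒ u)) + ((u ⇔ w) ⇔ (v + v))))) ⇒ ((((¬v + ¬v) ⇒ (¬v ⇒ v)) ⇒ ((((u ⇔ u) ⇒ v) ⇒ ¬¬w) + ¬u)) ⇒ (((w + u) ⇒ ¬v) + (v + ((u ⇒ w) ⇒ v)))) = 1 ⇒ 6/7 = 6/7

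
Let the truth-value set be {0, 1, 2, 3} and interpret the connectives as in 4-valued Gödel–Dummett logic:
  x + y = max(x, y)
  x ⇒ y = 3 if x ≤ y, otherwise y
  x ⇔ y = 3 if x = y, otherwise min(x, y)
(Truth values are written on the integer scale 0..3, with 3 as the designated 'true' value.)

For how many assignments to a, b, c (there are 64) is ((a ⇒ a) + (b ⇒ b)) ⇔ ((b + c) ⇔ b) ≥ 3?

40

value 3: 40 assignments (counts)
value 2: 4 assignments
value 1: 8 assignments
value 0: 12 assignments
So 40 of the 64 assignments meet the threshold.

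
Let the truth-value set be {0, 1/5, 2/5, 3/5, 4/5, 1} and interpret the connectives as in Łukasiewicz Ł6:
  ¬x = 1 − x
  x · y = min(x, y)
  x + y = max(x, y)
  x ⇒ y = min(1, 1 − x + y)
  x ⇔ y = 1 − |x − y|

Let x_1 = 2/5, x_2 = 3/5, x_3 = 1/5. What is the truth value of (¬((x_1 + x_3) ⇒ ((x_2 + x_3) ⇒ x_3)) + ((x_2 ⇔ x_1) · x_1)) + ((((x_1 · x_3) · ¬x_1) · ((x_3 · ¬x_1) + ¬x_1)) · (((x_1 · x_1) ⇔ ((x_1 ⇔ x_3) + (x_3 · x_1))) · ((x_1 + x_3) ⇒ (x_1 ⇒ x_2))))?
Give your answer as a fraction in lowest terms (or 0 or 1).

2/5

x_1 + x_3 = 2/5 + 1/5 = 2/5
x_2 + x_3 = 3/5 + 1/5 = 3/5
(x_2 + x_3) ⇒ x_3 = 3/5 ⇒ 1/5 = 3/5
(x_1 + x_3) ⇒ ((x_2 + x_3) ⇒ x_3) = 2/5 ⇒ 3/5 = 1
¬((x_1 + x_3) ⇒ ((x_2 + x_3) ⇒ x_3)) = ¬1 = 0
x_2 ⇔ x_1 = 3/5 ⇔ 2/5 = 4/5
(x_2 ⇔ x_1) · x_1 = 4/5 · 2/5 = 2/5
¬((x_1 + x_3) ⇒ ((x_2 + x_3) ⇒ x_3)) + ((x_2 ⇔ x_1) · x_1) = 0 + 2/5 = 2/5
x_1 · x_3 = 2/5 · 1/5 = 1/5
¬x_1 = ¬2/5 = 3/5
(x_1 · x_3) · ¬x_1 = 1/5 · 3/5 = 1/5
¬x_1 = ¬2/5 = 3/5
x_3 · ¬x_1 = 1/5 · 3/5 = 1/5
¬x_1 = ¬2/5 = 3/5
(x_3 · ¬x_1) + ¬x_1 = 1/5 + 3/5 = 3/5
((x_1 · x_3) · ¬x_1) · ((x_3 · ¬x_1) + ¬x_1) = 1/5 · 3/5 = 1/5
x_1 · x_1 = 2/5 · 2/5 = 2/5
x_1 ⇔ x_3 = 2/5 ⇔ 1/5 = 4/5
x_3 · x_1 = 1/5 · 2/5 = 1/5
(x_1 ⇔ x_3) + (x_3 · x_1) = 4/5 + 1/5 = 4/5
(x_1 · x_1) ⇔ ((x_1 ⇔ x_3) + (x_3 · x_1)) = 2/5 ⇔ 4/5 = 3/5
x_1 + x_3 = 2/5 + 1/5 = 2/5
x_1 ⇒ x_2 = 2/5 ⇒ 3/5 = 1
(x_1 + x_3) ⇒ (x_1 ⇒ x_2) = 2/5 ⇒ 1 = 1
((x_1 · x_1) ⇔ ((x_1 ⇔ x_3) + (x_3 · x_1))) · ((x_1 + x_3) ⇒ (x_1 ⇒ x_2)) = 3/5 · 1 = 3/5
(((x_1 · x_3) · ¬x_1) · ((x_3 · ¬x_1) + ¬x_1)) · (((x_1 · x_1) ⇔ ((x_1 ⇔ x_3) + (x_3 · x_1))) · ((x_1 + x_3) ⇒ (x_1 ⇒ x_2))) = 1/5 · 3/5 = 1/5
(¬((x_1 + x_3) ⇒ ((x_2 + x_3) ⇒ x_3)) + ((x_2 ⇔ x_1) · x_1)) + ((((x_1 · x_3) · ¬x_1) · ((x_3 · ¬x_1) + ¬x_1)) · (((x_1 · x_1) ⇔ ((x_1 ⇔ x_3) + (x_3 · x_1))) · ((x_1 + x_3) ⇒ (x_1 ⇒ x_2)))) = 2/5 + 1/5 = 2/5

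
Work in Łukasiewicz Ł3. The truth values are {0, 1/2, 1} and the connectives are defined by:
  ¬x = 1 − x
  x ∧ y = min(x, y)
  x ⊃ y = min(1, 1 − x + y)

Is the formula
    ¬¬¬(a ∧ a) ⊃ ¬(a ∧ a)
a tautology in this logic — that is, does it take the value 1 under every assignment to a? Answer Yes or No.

a = 0 ↦ 1
a = 1/2 ↦ 1
a = 1 ↦ 1
Every assignment gives a value ≥ 1.

Yes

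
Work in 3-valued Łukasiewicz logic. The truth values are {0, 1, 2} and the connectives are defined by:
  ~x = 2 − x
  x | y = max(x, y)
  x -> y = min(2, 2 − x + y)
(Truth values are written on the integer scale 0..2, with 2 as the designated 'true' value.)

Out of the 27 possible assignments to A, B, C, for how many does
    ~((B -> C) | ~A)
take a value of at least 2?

1

value 2: 1 assignment (counts)
value 1: 5 assignments
value 0: 21 assignments
So 1 of the 27 assignments meets the threshold.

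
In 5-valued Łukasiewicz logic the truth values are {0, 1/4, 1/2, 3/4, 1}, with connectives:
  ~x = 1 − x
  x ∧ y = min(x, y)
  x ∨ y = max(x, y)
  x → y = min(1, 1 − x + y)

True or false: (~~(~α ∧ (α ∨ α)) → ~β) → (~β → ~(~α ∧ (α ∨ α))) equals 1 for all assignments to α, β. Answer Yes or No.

No

Counterexample: take α = 1/4, β = 0.
~α = ~1/4 = 3/4
α ∨ α = 1/4 ∨ 1/4 = 1/4
~α ∧ (α ∨ α) = 3/4 ∧ 1/4 = 1/4
~(~α ∧ (α ∨ α)) = ~1/4 = 3/4
~~(~α ∧ (α ∨ α)) = ~3/4 = 1/4
~β = ~0 = 1
~~(~α ∧ (α ∨ α)) → ~β = 1/4 → 1 = 1
~β = ~0 = 1
~α = ~1/4 = 3/4
α ∨ α = 1/4 ∨ 1/4 = 1/4
~α ∧ (α ∨ α) = 3/4 ∧ 1/4 = 1/4
~(~α ∧ (α ∨ α)) = ~1/4 = 3/4
~β → ~(~α ∧ (α ∨ α)) = 1 → 3/4 = 3/4
(~~(~α ∧ (α ∨ α)) → ~β) → (~β → ~(~α ∧ (α ∨ α))) = 1 → 3/4 = 3/4
This gives 3/4 ≠ 1.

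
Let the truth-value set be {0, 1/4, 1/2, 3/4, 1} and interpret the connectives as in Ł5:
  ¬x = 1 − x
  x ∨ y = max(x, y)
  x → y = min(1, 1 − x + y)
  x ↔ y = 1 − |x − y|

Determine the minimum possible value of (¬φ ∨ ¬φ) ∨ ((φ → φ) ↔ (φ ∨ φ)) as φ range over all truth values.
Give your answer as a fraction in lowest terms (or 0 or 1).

Take φ = 1/2:
¬φ = ¬1/2 = 1/2
¬φ = ¬1/2 = 1/2
¬φ ∨ ¬φ = 1/2 ∨ 1/2 = 1/2
φ → φ = 1/2 → 1/2 = 1
φ ∨ φ = 1/2 ∨ 1/2 = 1/2
(φ → φ) ↔ (φ ∨ φ) = 1 ↔ 1/2 = 1/2
(¬φ ∨ ¬φ) ∨ ((φ → φ) ↔ (φ ∨ φ)) = 1/2 ∨ 1/2 = 1/2
No assignment yields a value below 1/2, so this is the minimum.

1/2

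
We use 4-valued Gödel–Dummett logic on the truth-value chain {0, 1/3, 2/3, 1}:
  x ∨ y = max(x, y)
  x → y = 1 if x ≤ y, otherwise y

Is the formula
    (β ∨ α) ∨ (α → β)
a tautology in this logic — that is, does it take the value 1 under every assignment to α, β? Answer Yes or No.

No

Counterexample: take α = 1/3, β = 0.
β ∨ α = 0 ∨ 1/3 = 1/3
α → β = 1/3 → 0 = 0
(β ∨ α) ∨ (α → β) = 1/3 ∨ 0 = 1/3
This gives 1/3 ≠ 1.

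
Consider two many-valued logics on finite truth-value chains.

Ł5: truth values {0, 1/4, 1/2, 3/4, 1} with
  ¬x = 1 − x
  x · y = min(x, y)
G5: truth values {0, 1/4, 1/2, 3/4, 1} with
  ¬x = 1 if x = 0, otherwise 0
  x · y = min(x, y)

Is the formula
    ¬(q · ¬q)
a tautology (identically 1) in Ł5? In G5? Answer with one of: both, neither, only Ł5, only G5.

only G5

In Ł5: at q = 1/4 the value is 3/4 — not a tautology.
In G5: every assignment gives 1 — tautology.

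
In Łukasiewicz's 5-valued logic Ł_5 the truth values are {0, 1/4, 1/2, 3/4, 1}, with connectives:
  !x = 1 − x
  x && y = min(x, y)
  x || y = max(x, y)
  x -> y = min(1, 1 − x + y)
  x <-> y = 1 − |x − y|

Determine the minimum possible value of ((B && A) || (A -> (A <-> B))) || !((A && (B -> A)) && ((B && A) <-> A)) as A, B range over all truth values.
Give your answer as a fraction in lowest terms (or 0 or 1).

Take A = 1, B = 1/2:
B && A = 1/2 && 1 = 1/2
A <-> B = 1 <-> 1/2 = 1/2
A -> (A <-> B) = 1 -> 1/2 = 1/2
(B && A) || (A -> (A <-> B)) = 1/2 || 1/2 = 1/2
B -> A = 1/2 -> 1 = 1
A && (B -> A) = 1 && 1 = 1
B && A = 1/2 && 1 = 1/2
(B && A) <-> A = 1/2 <-> 1 = 1/2
(A && (B -> A)) && ((B && A) <-> A) = 1 && 1/2 = 1/2
!((A && (B -> A)) && ((B && A) <-> A)) = !1/2 = 1/2
((B && A) || (A -> (A <-> B))) || !((A && (B -> A)) && ((B && A) <-> A)) = 1/2 || 1/2 = 1/2
No assignment yields a value below 1/2, so this is the minimum.

1/2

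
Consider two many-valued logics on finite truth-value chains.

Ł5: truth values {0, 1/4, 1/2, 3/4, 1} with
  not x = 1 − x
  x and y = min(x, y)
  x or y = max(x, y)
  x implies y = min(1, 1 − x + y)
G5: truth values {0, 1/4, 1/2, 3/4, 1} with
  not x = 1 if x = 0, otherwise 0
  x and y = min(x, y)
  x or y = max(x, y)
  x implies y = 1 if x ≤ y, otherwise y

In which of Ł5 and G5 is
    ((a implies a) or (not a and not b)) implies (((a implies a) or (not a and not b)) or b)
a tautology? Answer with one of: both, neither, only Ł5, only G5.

both

In Ł5: every assignment gives 1 — tautology.
In G5: every assignment gives 1 — tautology.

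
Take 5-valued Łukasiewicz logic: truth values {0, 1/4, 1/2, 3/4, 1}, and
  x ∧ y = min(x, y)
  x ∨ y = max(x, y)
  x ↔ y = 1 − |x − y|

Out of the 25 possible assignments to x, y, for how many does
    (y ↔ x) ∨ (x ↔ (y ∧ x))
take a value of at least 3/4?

value 1: 15 assignments (counts)
value 3/4: 4 assignments (counts)
value 1/2: 3 assignments
value 1/4: 2 assignments
value 0: 1 assignment
So 19 of the 25 assignments meet the threshold.

19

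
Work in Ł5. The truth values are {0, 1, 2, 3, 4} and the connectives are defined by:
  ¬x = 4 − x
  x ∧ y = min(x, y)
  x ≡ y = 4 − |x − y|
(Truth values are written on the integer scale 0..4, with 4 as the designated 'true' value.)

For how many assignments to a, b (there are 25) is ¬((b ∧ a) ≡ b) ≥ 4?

value 4: 1 assignment (counts)
value 3: 2 assignments
value 2: 3 assignments
value 1: 4 assignments
value 0: 15 assignments
So 1 of the 25 assignments meets the threshold.

1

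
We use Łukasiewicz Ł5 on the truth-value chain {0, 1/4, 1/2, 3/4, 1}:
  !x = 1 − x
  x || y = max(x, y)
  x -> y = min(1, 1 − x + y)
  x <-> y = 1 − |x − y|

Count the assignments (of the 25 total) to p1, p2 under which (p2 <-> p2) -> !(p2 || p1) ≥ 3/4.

value 1: 1 assignment (counts)
value 3/4: 3 assignments (counts)
value 1/2: 5 assignments
value 1/4: 7 assignments
value 0: 9 assignments
So 4 of the 25 assignments meet the threshold.

4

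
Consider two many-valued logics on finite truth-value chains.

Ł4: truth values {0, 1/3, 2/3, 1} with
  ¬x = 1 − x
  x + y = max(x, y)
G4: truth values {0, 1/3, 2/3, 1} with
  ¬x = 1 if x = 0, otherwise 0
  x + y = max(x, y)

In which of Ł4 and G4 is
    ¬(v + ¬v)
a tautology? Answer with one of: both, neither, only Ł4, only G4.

neither

In Ł4: at v = 0 the value is 0 — not a tautology.
In G4: at v = 0 the value is 0 — not a tautology.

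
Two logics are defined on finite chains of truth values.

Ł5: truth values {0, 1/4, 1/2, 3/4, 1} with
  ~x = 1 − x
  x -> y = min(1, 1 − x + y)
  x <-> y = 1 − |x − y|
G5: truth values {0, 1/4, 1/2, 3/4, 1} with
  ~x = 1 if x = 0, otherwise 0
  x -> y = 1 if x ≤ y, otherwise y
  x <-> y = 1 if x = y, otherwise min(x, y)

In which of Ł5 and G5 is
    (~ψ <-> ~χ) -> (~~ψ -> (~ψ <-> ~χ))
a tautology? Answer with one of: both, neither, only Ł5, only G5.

both

In Ł5: every assignment gives 1 — tautology.
In G5: every assignment gives 1 — tautology.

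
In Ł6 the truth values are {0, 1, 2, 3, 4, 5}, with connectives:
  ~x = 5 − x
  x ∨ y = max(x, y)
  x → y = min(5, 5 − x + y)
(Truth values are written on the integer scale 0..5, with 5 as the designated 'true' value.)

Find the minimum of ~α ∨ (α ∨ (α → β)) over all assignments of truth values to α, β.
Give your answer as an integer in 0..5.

Take α = 2, β = 0:
~α = ~2 = 3
α → β = 2 → 0 = 3
α ∨ (α → β) = 2 ∨ 3 = 3
~α ∨ (α ∨ (α → β)) = 3 ∨ 3 = 3
No assignment yields a value below 3, so this is the minimum.

3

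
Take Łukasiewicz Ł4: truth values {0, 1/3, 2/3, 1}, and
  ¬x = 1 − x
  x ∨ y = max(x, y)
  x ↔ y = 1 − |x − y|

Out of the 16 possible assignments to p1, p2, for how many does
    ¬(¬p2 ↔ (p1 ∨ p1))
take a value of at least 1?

p1 = 0, p2 = 0 ↦ 1  ≥
p1 = 0, p2 = 1/3 ↦ 2/3  <
p1 = 0, p2 = 2/3 ↦ 1/3  <
p1 = 0, p2 = 1 ↦ 0  <
p1 = 1/3, p2 = 0 ↦ 2/3  <
p1 = 1/3, p2 = 1/3 ↦ 1/3  <
p1 = 1/3, p2 = 2/3 ↦ 0  <
p1 = 1/3, p2 = 1 ↦ 1/3  <
p1 = 2/3, p2 = 0 ↦ 1/3  <
p1 = 2/3, p2 = 1/3 ↦ 0  <
p1 = 2/3, p2 = 2/3 ↦ 1/3  <
p1 = 2/3, p2 = 1 ↦ 2/3  <
p1 = 1, p2 = 0 ↦ 0  <
p1 = 1, p2 = 1/3 ↦ 1/3  <
p1 = 1, p2 = 2/3 ↦ 2/3  <
p1 = 1, p2 = 1 ↦ 1  ≥
So 2 of the 16 assignments meet the threshold.

2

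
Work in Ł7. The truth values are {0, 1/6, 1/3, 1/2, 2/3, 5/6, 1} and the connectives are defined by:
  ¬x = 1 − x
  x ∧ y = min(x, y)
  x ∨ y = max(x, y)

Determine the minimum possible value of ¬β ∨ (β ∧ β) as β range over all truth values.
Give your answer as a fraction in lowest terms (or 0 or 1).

1/2

Take β = 1/2:
¬β = ¬1/2 = 1/2
β ∧ β = 1/2 ∧ 1/2 = 1/2
¬β ∨ (β ∧ β) = 1/2 ∨ 1/2 = 1/2
No assignment yields a value below 1/2, so this is the minimum.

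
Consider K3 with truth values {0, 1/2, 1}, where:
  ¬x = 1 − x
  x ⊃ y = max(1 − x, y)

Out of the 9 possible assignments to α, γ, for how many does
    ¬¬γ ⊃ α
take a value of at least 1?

5

α = 0, γ = 0 ↦ 1  ≥
α = 0, γ = 1/2 ↦ 1/2  <
α = 0, γ = 1 ↦ 0  <
α = 1/2, γ = 0 ↦ 1  ≥
α = 1/2, γ = 1/2 ↦ 1/2  <
α = 1/2, γ = 1 ↦ 1/2  <
α = 1, γ = 0 ↦ 1  ≥
α = 1, γ = 1/2 ↦ 1  ≥
α = 1, γ = 1 ↦ 1  ≥
So 5 of the 9 assignments meet the threshold.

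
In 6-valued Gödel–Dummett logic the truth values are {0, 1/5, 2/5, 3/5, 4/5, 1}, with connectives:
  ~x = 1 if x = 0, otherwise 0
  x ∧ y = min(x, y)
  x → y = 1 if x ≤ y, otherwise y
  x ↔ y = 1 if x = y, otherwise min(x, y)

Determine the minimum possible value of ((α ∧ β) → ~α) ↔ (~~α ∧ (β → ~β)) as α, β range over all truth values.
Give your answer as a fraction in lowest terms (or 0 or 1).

0

Take α = 0, β = 0:
α ∧ β = 0 ∧ 0 = 0
~α = ~0 = 1
(α ∧ β) → ~α = 0 → 1 = 1
~α = ~0 = 1
~~α = ~1 = 0
~β = ~0 = 1
β → ~β = 0 → 1 = 1
~~α ∧ (β → ~β) = 0 ∧ 1 = 0
((α ∧ β) → ~α) ↔ (~~α ∧ (β → ~β)) = 1 ↔ 0 = 0
No assignment yields a value below 0, so this is the minimum.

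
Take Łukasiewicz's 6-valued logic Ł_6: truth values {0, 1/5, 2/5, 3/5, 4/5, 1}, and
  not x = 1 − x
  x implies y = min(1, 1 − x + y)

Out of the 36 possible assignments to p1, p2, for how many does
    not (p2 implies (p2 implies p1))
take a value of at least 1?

1

value 1: 1 assignment (counts)
value 4/5: 1 assignment
value 3/5: 2 assignments
value 2/5: 2 assignments
value 1/5: 3 assignments
value 0: 27 assignments
So 1 of the 36 assignments meets the threshold.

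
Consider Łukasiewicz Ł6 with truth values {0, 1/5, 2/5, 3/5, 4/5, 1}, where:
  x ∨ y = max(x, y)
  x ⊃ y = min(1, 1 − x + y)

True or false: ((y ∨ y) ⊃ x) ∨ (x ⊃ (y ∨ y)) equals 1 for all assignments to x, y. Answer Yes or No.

Yes

At x = 0, y = 1/5, for instance:
y ∨ y = 1/5 ∨ 1/5 = 1/5
(y ∨ y) ⊃ x = 1/5 ⊃ 0 = 4/5
x ⊃ (y ∨ y) = 0 ⊃ 1/5 = 1
((y ∨ y) ⊃ x) ∨ (x ⊃ (y ∨ y)) = 4/5 ∨ 1 = 1
and checking the remaining 35 assignments likewise gives ≥ 1 in every case.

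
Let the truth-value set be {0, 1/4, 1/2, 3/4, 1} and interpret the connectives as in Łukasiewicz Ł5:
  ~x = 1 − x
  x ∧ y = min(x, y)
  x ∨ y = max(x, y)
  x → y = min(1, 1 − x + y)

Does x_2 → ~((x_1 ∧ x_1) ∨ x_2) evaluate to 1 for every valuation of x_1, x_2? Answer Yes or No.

Counterexample: take x_1 = 0, x_2 = 3/4.
x_1 ∧ x_1 = 0 ∧ 0 = 0
(x_1 ∧ x_1) ∨ x_2 = 0 ∨ 3/4 = 3/4
~((x_1 ∧ x_1) ∨ x_2) = ~3/4 = 1/4
x_2 → ~((x_1 ∧ x_1) ∨ x_2) = 3/4 → 1/4 = 1/2
This gives 1/2 ≠ 1.

No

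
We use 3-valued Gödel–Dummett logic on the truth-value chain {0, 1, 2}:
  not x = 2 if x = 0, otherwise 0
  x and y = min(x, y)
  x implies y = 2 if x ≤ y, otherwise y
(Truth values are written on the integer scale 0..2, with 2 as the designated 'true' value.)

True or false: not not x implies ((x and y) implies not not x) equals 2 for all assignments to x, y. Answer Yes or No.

Yes

x = 0, y = 0 ↦ 2
x = 0, y = 1 ↦ 2
x = 0, y = 2 ↦ 2
x = 1, y = 0 ↦ 2
x = 1, y = 1 ↦ 2
x = 1, y = 2 ↦ 2
x = 2, y = 0 ↦ 2
x = 2, y = 1 ↦ 2
x = 2, y = 2 ↦ 2
Every assignment gives a value ≥ 2.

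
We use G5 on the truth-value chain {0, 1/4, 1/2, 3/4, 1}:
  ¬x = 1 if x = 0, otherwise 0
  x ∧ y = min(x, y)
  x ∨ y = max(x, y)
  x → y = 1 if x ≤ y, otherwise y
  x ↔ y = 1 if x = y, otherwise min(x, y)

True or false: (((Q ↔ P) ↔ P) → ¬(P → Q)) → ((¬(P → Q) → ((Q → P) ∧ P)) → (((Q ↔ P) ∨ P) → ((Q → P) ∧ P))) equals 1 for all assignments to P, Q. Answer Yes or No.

Counterexample: take P = 0, Q = 0.
Q ↔ P = 0 ↔ 0 = 1
(Q ↔ P) ↔ P = 1 ↔ 0 = 0
P → Q = 0 → 0 = 1
¬(P → Q) = ¬1 = 0
((Q ↔ P) ↔ P) → ¬(P → Q) = 0 → 0 = 1
P → Q = 0 → 0 = 1
¬(P → Q) = ¬1 = 0
Q → P = 0 → 0 = 1
(Q → P) ∧ P = 1 ∧ 0 = 0
¬(P → Q) → ((Q → P) ∧ P) = 0 → 0 = 1
Q ↔ P = 0 ↔ 0 = 1
(Q ↔ P) ∨ P = 1 ∨ 0 = 1
Q → P = 0 → 0 = 1
(Q → P) ∧ P = 1 ∧ 0 = 0
((Q ↔ P) ∨ P) → ((Q → P) ∧ P) = 1 → 0 = 0
(¬(P → Q) → ((Q → P) ∧ P)) → (((Q ↔ P) ∨ P) → ((Q → P) ∧ P)) = 1 → 0 = 0
(((Q ↔ P) ↔ P) → ¬(P → Q)) → ((¬(P → Q) → ((Q → P) ∧ P)) → (((Q ↔ P) ∨ P) → ((Q → P) ∧ P))) = 1 → 0 = 0
This gives 0 ≠ 1.

No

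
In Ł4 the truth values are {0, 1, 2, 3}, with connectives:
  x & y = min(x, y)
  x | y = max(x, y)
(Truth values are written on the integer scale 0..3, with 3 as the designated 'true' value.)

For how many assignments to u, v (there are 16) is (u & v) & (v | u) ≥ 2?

4

u = 0, v = 0 ↦ 0  <
u = 0, v = 1 ↦ 0  <
u = 0, v = 2 ↦ 0  <
u = 0, v = 3 ↦ 0  <
u = 1, v = 0 ↦ 0  <
u = 1, v = 1 ↦ 1  <
u = 1, v = 2 ↦ 1  <
u = 1, v = 3 ↦ 1  <
u = 2, v = 0 ↦ 0  <
u = 2, v = 1 ↦ 1  <
u = 2, v = 2 ↦ 2  ≥
u = 2, v = 3 ↦ 2  ≥
u = 3, v = 0 ↦ 0  <
u = 3, v = 1 ↦ 1  <
u = 3, v = 2 ↦ 2  ≥
u = 3, v = 3 ↦ 3  ≥
So 4 of the 16 assignments meet the threshold.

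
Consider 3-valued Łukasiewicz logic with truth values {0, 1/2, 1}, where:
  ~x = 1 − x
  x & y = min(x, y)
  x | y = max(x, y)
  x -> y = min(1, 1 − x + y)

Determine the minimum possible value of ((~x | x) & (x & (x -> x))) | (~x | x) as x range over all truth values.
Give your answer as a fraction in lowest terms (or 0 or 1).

1/2

Take x = 1/2:
~x = ~1/2 = 1/2
~x | x = 1/2 | 1/2 = 1/2
x -> x = 1/2 -> 1/2 = 1
x & (x -> x) = 1/2 & 1 = 1/2
(~x | x) & (x & (x -> x)) = 1/2 & 1/2 = 1/2
~x = ~1/2 = 1/2
~x | x = 1/2 | 1/2 = 1/2
((~x | x) & (x & (x -> x))) | (~x | x) = 1/2 | 1/2 = 1/2
No assignment yields a value below 1/2, so this is the minimum.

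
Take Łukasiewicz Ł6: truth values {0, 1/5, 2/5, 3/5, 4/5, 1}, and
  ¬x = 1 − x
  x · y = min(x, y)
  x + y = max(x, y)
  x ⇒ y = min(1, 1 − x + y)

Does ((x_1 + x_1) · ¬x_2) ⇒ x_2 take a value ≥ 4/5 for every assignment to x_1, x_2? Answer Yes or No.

No

Counterexample: take x_1 = 2/5, x_2 = 0.
x_1 + x_1 = 2/5 + 2/5 = 2/5
¬x_2 = ¬0 = 1
(x_1 + x_1) · ¬x_2 = 2/5 · 1 = 2/5
((x_1 + x_1) · ¬x_2) ⇒ x_2 = 2/5 ⇒ 0 = 3/5
This gives 3/5, which is below 4/5.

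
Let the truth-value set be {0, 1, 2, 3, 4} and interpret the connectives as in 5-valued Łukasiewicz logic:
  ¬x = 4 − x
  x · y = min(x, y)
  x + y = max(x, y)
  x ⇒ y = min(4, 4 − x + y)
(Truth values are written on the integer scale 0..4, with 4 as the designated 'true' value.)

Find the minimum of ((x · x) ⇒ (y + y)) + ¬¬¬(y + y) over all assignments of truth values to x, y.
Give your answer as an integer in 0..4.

2

Take x = 4, y = 2:
x · x = 4 · 4 = 4
y + y = 2 + 2 = 2
(x · x) ⇒ (y + y) = 4 ⇒ 2 = 2
y + y = 2 + 2 = 2
¬(y + y) = ¬2 = 2
¬¬(y + y) = ¬2 = 2
¬¬¬(y + y) = ¬2 = 2
((x · x) ⇒ (y + y)) + ¬¬¬(y + y) = 2 + 2 = 2
No assignment yields a value below 2, so this is the minimum.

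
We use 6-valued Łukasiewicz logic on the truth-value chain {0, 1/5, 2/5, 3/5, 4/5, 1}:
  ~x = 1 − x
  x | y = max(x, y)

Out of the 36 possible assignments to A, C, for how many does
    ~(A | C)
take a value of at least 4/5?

value 1: 1 assignment (counts)
value 4/5: 3 assignments (counts)
value 3/5: 5 assignments
value 2/5: 7 assignments
value 1/5: 9 assignments
value 0: 11 assignments
So 4 of the 36 assignments meet the threshold.

4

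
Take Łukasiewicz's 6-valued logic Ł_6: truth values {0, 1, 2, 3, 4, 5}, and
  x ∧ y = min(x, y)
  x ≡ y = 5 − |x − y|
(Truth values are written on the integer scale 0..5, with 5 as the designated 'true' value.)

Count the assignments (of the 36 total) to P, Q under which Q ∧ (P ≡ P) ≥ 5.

6

value 5: 6 assignments (counts)
value 4: 6 assignments
value 3: 6 assignments
value 2: 6 assignments
value 1: 6 assignments
value 0: 6 assignments
So 6 of the 36 assignments meet the threshold.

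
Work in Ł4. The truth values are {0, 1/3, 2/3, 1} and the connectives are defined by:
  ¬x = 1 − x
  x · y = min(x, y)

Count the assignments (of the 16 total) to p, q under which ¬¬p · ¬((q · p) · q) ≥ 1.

1

p = 0, q = 0 ↦ 0  <
p = 0, q = 1/3 ↦ 0  <
p = 0, q = 2/3 ↦ 0  <
p = 0, q = 1 ↦ 0  <
p = 1/3, q = 0 ↦ 1/3  <
p = 1/3, q = 1/3 ↦ 1/3  <
p = 1/3, q = 2/3 ↦ 1/3  <
p = 1/3, q = 1 ↦ 1/3  <
p = 2/3, q = 0 ↦ 2/3  <
p = 2/3, q = 1/3 ↦ 2/3  <
p = 2/3, q = 2/3 ↦ 1/3  <
p = 2/3, q = 1 ↦ 1/3  <
p = 1, q = 0 ↦ 1  ≥
p = 1, q = 1/3 ↦ 2/3  <
p = 1, q = 2/3 ↦ 1/3  <
p = 1, q = 1 ↦ 0  <
So 1 of the 16 assignments meets the threshold.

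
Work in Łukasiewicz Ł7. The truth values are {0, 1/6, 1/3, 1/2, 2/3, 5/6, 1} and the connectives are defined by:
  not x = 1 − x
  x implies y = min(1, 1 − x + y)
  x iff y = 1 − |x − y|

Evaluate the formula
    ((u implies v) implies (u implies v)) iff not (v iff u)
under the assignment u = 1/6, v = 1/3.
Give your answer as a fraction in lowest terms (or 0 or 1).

u implies v = 1/6 implies 1/3 = 1
u implies v = 1/6 implies 1/3 = 1
(u implies v) implies (u implies v) = 1 implies 1 = 1
v iff u = 1/3 iff 1/6 = 5/6
not (v iff u) = not 5/6 = 1/6
((u implies v) implies (u implies v)) iff not (v iff u) = 1 iff 1/6 = 1/6

1/6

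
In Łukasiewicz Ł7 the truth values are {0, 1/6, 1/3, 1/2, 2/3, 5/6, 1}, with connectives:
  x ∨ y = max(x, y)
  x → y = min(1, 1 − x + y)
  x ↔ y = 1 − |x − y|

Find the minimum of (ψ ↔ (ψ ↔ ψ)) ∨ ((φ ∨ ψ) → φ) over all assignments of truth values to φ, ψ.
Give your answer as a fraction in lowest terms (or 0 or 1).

1/2

Take φ = 0, ψ = 1/2:
ψ ↔ ψ = 1/2 ↔ 1/2 = 1
ψ ↔ (ψ ↔ ψ) = 1/2 ↔ 1 = 1/2
φ ∨ ψ = 0 ∨ 1/2 = 1/2
(φ ∨ ψ) → φ = 1/2 → 0 = 1/2
(ψ ↔ (ψ ↔ ψ)) ∨ ((φ ∨ ψ) → φ) = 1/2 ∨ 1/2 = 1/2
No assignment yields a value below 1/2, so this is the minimum.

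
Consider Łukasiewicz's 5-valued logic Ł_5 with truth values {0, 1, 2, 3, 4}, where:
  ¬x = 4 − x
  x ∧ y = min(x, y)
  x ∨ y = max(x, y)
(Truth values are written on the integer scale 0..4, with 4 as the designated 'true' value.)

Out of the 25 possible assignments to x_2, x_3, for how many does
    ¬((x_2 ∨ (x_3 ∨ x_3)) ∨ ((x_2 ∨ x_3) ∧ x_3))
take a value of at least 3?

value 4: 1 assignment (counts)
value 3: 3 assignments (counts)
value 2: 5 assignments
value 1: 7 assignments
value 0: 9 assignments
So 4 of the 25 assignments meet the threshold.

4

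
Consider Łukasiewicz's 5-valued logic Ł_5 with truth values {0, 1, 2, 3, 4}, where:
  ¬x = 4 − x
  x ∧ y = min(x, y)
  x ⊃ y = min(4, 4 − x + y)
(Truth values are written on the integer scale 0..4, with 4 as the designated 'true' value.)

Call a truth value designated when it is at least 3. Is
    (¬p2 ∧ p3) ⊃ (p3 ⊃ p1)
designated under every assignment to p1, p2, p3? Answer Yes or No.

Counterexample: take p1 = 0, p2 = 0, p3 = 3.
¬p2 = ¬0 = 4
¬p2 ∧ p3 = 4 ∧ 3 = 3
p3 ⊃ p1 = 3 ⊃ 0 = 1
(¬p2 ∧ p3) ⊃ (p3 ⊃ p1) = 3 ⊃ 1 = 2
This gives 2, which is below 3.

No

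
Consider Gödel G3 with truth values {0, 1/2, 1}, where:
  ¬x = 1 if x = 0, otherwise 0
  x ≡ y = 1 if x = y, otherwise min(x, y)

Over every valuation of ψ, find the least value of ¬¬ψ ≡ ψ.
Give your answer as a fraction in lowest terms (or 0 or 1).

Take ψ = 1/2:
¬ψ = ¬1/2 = 0
¬¬ψ = ¬0 = 1
¬¬ψ ≡ ψ = 1 ≡ 1/2 = 1/2
No assignment yields a value below 1/2, so this is the minimum.

1/2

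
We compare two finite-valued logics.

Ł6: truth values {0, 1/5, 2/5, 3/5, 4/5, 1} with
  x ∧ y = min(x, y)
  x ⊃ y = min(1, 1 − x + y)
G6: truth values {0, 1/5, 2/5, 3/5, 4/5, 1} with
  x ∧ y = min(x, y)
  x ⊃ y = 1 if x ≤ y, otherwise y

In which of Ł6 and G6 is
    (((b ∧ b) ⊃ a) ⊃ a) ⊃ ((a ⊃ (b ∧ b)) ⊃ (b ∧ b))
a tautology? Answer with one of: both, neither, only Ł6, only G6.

In Ł6: every assignment gives 1 — tautology.
In G6: at a = 0, b = 1/5 the value is 1/5 — not a tautology.

only Ł6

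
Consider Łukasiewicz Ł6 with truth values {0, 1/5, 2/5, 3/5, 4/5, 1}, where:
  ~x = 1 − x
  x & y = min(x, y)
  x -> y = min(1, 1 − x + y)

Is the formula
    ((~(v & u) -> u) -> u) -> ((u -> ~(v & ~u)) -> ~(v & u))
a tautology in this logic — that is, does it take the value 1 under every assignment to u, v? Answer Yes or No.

Counterexample: take u = 3/5, v = 3/5.
v & u = 3/5 & 3/5 = 3/5
~(v & u) = ~3/5 = 2/5
~(v & u) -> u = 2/5 -> 3/5 = 1
(~(v & u) -> u) -> u = 1 -> 3/5 = 3/5
~u = ~3/5 = 2/5
v & ~u = 3/5 & 2/5 = 2/5
~(v & ~u) = ~2/5 = 3/5
u -> ~(v & ~u) = 3/5 -> 3/5 = 1
v & u = 3/5 & 3/5 = 3/5
~(v & u) = ~3/5 = 2/5
(u -> ~(v & ~u)) -> ~(v & u) = 1 -> 2/5 = 2/5
((~(v & u) -> u) -> u) -> ((u -> ~(v & ~u)) -> ~(v & u)) = 3/5 -> 2/5 = 4/5
This gives 4/5 ≠ 1.

No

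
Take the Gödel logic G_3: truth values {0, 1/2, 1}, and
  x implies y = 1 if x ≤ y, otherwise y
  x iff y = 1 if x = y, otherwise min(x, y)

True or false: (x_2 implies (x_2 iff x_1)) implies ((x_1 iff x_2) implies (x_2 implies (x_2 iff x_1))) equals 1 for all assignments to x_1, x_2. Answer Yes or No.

Yes

x_1 = 0, x_2 = 0 ↦ 1
x_1 = 0, x_2 = 1/2 ↦ 1
x_1 = 0, x_2 = 1 ↦ 1
x_1 = 1/2, x_2 = 0 ↦ 1
x_1 = 1/2, x_2 = 1/2 ↦ 1
x_1 = 1/2, x_2 = 1 ↦ 1
x_1 = 1, x_2 = 0 ↦ 1
x_1 = 1, x_2 = 1/2 ↦ 1
x_1 = 1, x_2 = 1 ↦ 1
Every assignment gives a value ≥ 1.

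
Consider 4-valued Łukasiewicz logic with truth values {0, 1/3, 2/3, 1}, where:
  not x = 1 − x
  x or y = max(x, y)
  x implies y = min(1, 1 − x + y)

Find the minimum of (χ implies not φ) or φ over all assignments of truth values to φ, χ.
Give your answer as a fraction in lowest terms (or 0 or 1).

Take φ = 1/3, χ = 1:
not φ = not 1/3 = 2/3
χ implies not φ = 1 implies 2/3 = 2/3
(χ implies not φ) or φ = 2/3 or 1/3 = 2/3
No assignment yields a value below 2/3, so this is the minimum.

2/3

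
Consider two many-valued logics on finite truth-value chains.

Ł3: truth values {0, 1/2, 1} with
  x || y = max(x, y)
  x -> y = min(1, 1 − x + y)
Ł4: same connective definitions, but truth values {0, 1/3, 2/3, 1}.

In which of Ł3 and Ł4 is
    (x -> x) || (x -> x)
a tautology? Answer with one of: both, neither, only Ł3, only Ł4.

In Ł3: every assignment gives 1 — tautology.
In Ł4: every assignment gives 1 — tautology.

both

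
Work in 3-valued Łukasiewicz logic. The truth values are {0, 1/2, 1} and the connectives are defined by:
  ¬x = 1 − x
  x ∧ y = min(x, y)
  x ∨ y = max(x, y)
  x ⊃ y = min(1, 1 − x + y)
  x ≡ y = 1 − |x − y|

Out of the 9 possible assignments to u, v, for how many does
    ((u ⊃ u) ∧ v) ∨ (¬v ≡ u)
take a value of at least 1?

5

u = 0, v = 0 ↦ 0  <
u = 0, v = 1/2 ↦ 1/2  <
u = 0, v = 1 ↦ 1  ≥
u = 1/2, v = 0 ↦ 1/2  <
u = 1/2, v = 1/2 ↦ 1  ≥
u = 1/2, v = 1 ↦ 1  ≥
u = 1, v = 0 ↦ 1  ≥
u = 1, v = 1/2 ↦ 1/2  <
u = 1, v = 1 ↦ 1  ≥
So 5 of the 9 assignments meet the threshold.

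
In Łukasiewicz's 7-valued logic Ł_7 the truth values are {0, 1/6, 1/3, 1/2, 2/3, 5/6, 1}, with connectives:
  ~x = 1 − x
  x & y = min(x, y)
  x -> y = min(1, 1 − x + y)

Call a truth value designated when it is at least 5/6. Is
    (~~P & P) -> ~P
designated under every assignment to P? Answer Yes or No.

Counterexample: take P = 2/3.
~P = ~2/3 = 1/3
~~P = ~1/3 = 2/3
~~P & P = 2/3 & 2/3 = 2/3
~P = ~2/3 = 1/3
(~~P & P) -> ~P = 2/3 -> 1/3 = 2/3
This gives 2/3, which is below 5/6.

No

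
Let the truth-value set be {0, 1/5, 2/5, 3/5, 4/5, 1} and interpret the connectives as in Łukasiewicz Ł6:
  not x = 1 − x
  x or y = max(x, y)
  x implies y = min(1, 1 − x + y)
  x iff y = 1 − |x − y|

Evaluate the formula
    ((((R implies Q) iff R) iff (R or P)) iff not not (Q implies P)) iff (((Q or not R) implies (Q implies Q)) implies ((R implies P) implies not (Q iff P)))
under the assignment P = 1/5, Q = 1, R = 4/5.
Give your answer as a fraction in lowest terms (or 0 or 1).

1/5

R implies Q = 4/5 implies 1 = 1
(R implies Q) iff R = 1 iff 4/5 = 4/5
R or P = 4/5 or 1/5 = 4/5
((R implies Q) iff R) iff (R or P) = 4/5 iff 4/5 = 1
Q implies P = 1 implies 1/5 = 1/5
not (Q implies P) = not 1/5 = 4/5
not not (Q implies P) = not 4/5 = 1/5
(((R implies Q) iff R) iff (R or P)) iff not not (Q implies P) = 1 iff 1/5 = 1/5
not R = not 4/5 = 1/5
Q or not R = 1 or 1/5 = 1
Q implies Q = 1 implies 1 = 1
(Q or not R) implies (Q implies Q) = 1 implies 1 = 1
R implies P = 4/5 implies 1/5 = 2/5
Q iff P = 1 iff 1/5 = 1/5
not (Q iff P) = not 1/5 = 4/5
(R implies P) implies not (Q iff P) = 2/5 implies 4/5 = 1
((Q or not R) implies (Q implies Q)) implies ((R implies P) implies not (Q iff P)) = 1 implies 1 = 1
((((R implies Q) iff R) iff (R or P)) iff not not (Q implies P)) iff (((Q or not R) implies (Q implies Q)) implies ((R implies P) implies not (Q iff P))) = 1/5 iff 1 = 1/5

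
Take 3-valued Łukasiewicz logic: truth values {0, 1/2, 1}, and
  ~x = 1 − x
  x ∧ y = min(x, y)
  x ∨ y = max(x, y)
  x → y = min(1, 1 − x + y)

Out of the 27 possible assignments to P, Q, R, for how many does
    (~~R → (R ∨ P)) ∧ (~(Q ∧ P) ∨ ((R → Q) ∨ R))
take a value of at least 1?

27

value 1: 27 assignments (counts)
So 27 of the 27 assignments meet the threshold.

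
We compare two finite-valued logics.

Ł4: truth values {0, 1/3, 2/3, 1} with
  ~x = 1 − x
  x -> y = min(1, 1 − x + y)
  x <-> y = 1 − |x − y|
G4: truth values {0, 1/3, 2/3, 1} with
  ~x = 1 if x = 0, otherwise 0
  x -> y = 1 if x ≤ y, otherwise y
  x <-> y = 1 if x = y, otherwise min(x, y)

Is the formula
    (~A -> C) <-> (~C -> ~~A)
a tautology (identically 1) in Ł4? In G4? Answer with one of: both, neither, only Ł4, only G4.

In Ł4: every assignment gives 1 — tautology.
In G4: at A = 0, C = 1/3 the value is 1/3 — not a tautology.

only Ł4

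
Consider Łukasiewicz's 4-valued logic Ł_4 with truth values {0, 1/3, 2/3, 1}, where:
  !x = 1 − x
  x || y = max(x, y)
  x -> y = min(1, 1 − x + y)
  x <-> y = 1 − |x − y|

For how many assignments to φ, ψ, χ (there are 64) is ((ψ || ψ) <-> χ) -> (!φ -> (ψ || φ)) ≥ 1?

55

value 1: 55 assignments (counts)
value 2/3: 6 assignments
value 1/3: 2 assignments
value 0: 1 assignment
So 55 of the 64 assignments meet the threshold.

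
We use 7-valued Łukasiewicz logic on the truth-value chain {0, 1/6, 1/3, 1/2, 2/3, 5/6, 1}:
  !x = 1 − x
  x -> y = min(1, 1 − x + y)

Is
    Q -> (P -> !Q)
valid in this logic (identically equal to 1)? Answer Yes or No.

No

Counterexample: take P = 1/6, Q = 1.
!Q = !1 = 0
P -> !Q = 1/6 -> 0 = 5/6
Q -> (P -> !Q) = 1 -> 5/6 = 5/6
This gives 5/6 ≠ 1.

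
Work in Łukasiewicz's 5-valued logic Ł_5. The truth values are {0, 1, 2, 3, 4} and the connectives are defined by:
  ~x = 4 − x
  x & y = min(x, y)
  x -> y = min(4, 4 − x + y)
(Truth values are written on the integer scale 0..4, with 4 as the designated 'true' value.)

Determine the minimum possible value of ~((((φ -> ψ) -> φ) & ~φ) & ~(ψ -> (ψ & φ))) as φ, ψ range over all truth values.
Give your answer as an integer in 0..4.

2

Take φ = 2, ψ = 4:
φ -> ψ = 2 -> 4 = 4
(φ -> ψ) -> φ = 4 -> 2 = 2
~φ = ~2 = 2
((φ -> ψ) -> φ) & ~φ = 2 & 2 = 2
ψ & φ = 4 & 2 = 2
ψ -> (ψ & φ) = 4 -> 2 = 2
~(ψ -> (ψ & φ)) = ~2 = 2
(((φ -> ψ) -> φ) & ~φ) & ~(ψ -> (ψ & φ)) = 2 & 2 = 2
~((((φ -> ψ) -> φ) & ~φ) & ~(ψ -> (ψ & φ))) = ~2 = 2
No assignment yields a value below 2, so this is the minimum.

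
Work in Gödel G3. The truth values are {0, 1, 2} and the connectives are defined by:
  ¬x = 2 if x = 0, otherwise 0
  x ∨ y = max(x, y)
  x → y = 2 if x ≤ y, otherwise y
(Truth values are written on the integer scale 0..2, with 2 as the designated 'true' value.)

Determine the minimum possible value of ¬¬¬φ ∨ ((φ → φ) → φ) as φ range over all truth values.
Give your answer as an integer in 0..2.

1

Take φ = 1:
¬φ = ¬1 = 0
¬¬φ = ¬0 = 2
¬¬¬φ = ¬2 = 0
φ → φ = 1 → 1 = 2
(φ → φ) → φ = 2 → 1 = 1
¬¬¬φ ∨ ((φ → φ) → φ) = 0 ∨ 1 = 1
No assignment yields a value below 1, so this is the minimum.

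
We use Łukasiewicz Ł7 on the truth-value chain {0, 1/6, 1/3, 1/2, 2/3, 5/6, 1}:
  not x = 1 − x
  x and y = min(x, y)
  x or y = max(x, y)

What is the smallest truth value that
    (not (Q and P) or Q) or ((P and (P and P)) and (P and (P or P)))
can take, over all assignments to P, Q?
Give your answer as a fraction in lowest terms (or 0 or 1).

1/2

Take P = 1/2, Q = 1/2:
Q and P = 1/2 and 1/2 = 1/2
not (Q and P) = not 1/2 = 1/2
not (Q and P) or Q = 1/2 or 1/2 = 1/2
P and P = 1/2 and 1/2 = 1/2
P and (P and P) = 1/2 and 1/2 = 1/2
P or P = 1/2 or 1/2 = 1/2
P and (P or P) = 1/2 and 1/2 = 1/2
(P and (P and P)) and (P and (P or P)) = 1/2 and 1/2 = 1/2
(not (Q and P) or Q) or ((P and (P and P)) and (P and (P or P))) = 1/2 or 1/2 = 1/2
No assignment yields a value below 1/2, so this is the minimum.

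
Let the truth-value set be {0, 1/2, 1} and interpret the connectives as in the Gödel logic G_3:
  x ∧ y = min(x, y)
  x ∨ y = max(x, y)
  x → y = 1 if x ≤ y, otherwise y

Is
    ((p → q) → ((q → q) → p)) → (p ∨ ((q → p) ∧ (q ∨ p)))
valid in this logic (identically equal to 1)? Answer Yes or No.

No

Counterexample: take p = 1/2, q = 0.
p → q = 1/2 → 0 = 0
q → q = 0 → 0 = 1
(q → q) → p = 1 → 1/2 = 1/2
(p → q) → ((q → q) → p) = 0 → 1/2 = 1
q → p = 0 → 1/2 = 1
q ∨ p = 0 ∨ 1/2 = 1/2
(q → p) ∧ (q ∨ p) = 1 ∧ 1/2 = 1/2
p ∨ ((q → p) ∧ (q ∨ p)) = 1/2 ∨ 1/2 = 1/2
((p → q) → ((q → q) → p)) → (p ∨ ((q → p) ∧ (q ∨ p))) = 1 → 1/2 = 1/2
This gives 1/2 ≠ 1.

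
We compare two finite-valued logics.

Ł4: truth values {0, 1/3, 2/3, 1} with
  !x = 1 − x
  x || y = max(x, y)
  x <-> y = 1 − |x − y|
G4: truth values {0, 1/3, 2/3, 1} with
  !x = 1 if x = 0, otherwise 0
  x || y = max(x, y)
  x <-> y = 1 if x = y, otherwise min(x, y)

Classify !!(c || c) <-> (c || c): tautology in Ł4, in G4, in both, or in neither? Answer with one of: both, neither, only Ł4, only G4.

only Ł4

In Ł4: every assignment gives 1 — tautology.
In G4: at c = 1/3 the value is 1/3 — not a tautology.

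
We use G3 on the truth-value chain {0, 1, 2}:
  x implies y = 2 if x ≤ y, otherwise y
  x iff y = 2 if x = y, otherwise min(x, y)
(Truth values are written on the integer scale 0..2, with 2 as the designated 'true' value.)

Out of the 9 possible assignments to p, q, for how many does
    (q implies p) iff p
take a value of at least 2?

6

p = 0, q = 0 ↦ 0  <
p = 0, q = 1 ↦ 2  ≥
p = 0, q = 2 ↦ 2  ≥
p = 1, q = 0 ↦ 1  <
p = 1, q = 1 ↦ 1  <
p = 1, q = 2 ↦ 2  ≥
p = 2, q = 0 ↦ 2  ≥
p = 2, q = 1 ↦ 2  ≥
p = 2, q = 2 ↦ 2  ≥
So 6 of the 9 assignments meet the threshold.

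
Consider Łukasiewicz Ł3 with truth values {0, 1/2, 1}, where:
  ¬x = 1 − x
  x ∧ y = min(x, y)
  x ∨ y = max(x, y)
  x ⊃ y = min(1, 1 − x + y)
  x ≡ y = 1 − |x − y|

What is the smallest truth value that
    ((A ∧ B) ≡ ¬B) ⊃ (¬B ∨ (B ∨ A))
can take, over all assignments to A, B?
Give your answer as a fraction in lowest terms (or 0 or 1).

Take A = 1/2, B = 1/2:
A ∧ B = 1/2 ∧ 1/2 = 1/2
¬B = ¬1/2 = 1/2
(A ∧ B) ≡ ¬B = 1/2 ≡ 1/2 = 1
¬B = ¬1/2 = 1/2
B ∨ A = 1/2 ∨ 1/2 = 1/2
¬B ∨ (B ∨ A) = 1/2 ∨ 1/2 = 1/2
((A ∧ B) ≡ ¬B) ⊃ (¬B ∨ (B ∨ A)) = 1 ⊃ 1/2 = 1/2
No assignment yields a value below 1/2, so this is the minimum.

1/2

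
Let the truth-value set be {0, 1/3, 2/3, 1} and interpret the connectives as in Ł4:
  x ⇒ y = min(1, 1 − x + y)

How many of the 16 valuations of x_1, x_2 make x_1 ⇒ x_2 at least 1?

10

x_1 = 0, x_2 = 0 ↦ 1  ≥
x_1 = 0, x_2 = 1/3 ↦ 1  ≥
x_1 = 0, x_2 = 2/3 ↦ 1  ≥
x_1 = 0, x_2 = 1 ↦ 1  ≥
x_1 = 1/3, x_2 = 0 ↦ 2/3  <
x_1 = 1/3, x_2 = 1/3 ↦ 1  ≥
x_1 = 1/3, x_2 = 2/3 ↦ 1  ≥
x_1 = 1/3, x_2 = 1 ↦ 1  ≥
x_1 = 2/3, x_2 = 0 ↦ 1/3  <
x_1 = 2/3, x_2 = 1/3 ↦ 2/3  <
x_1 = 2/3, x_2 = 2/3 ↦ 1  ≥
x_1 = 2/3, x_2 = 1 ↦ 1  ≥
x_1 = 1, x_2 = 0 ↦ 0  <
x_1 = 1, x_2 = 1/3 ↦ 1/3  <
x_1 = 1, x_2 = 2/3 ↦ 2/3  <
x_1 = 1, x_2 = 1 ↦ 1  ≥
So 10 of the 16 assignments meet the threshold.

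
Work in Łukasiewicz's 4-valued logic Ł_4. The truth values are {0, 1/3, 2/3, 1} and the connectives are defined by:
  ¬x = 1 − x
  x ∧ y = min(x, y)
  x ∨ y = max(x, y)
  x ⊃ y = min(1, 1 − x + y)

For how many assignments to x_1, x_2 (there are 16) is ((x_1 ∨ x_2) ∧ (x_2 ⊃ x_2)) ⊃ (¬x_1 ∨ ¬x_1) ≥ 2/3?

11

x_1 = 0, x_2 = 0 ↦ 1  ≥
x_1 = 0, x_2 = 1/3 ↦ 1  ≥
x_1 = 0, x_2 = 2/3 ↦ 1  ≥
x_1 = 0, x_2 = 1 ↦ 1  ≥
x_1 = 1/3, x_2 = 0 ↦ 1  ≥
x_1 = 1/3, x_2 = 1/3 ↦ 1  ≥
x_1 = 1/3, x_2 = 2/3 ↦ 1  ≥
x_1 = 1/3, x_2 = 1 ↦ 2/3  ≥
x_1 = 2/3, x_2 = 0 ↦ 2/3  ≥
x_1 = 2/3, x_2 = 1/3 ↦ 2/3  ≥
x_1 = 2/3, x_2 = 2/3 ↦ 2/3  ≥
x_1 = 2/3, x_2 = 1 ↦ 1/3  <
x_1 = 1, x_2 = 0 ↦ 0  <
x_1 = 1, x_2 = 1/3 ↦ 0  <
x_1 = 1, x_2 = 2/3 ↦ 0  <
x_1 = 1, x_2 = 1 ↦ 0  <
So 11 of the 16 assignments meet the threshold.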